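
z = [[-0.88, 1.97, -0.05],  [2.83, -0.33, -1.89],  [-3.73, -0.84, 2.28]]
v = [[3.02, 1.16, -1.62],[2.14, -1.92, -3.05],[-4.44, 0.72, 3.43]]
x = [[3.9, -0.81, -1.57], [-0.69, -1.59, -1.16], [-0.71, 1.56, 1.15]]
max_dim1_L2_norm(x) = 4.28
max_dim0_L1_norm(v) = 9.6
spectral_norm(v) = 7.52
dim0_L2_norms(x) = [4.02, 2.37, 2.27]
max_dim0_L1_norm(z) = 7.44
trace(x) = 3.46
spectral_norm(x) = 4.54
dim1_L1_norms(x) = [6.28, 3.44, 3.42]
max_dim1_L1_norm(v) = 8.59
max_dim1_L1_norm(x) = 6.28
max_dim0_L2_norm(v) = 5.78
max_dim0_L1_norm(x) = 5.3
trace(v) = 4.53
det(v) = 5.25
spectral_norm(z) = 5.59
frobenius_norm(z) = 6.01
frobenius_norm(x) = 5.19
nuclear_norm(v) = 10.25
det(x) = 2.08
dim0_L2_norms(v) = [5.78, 2.36, 4.87]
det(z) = 3.42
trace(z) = 1.07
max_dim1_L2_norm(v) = 5.66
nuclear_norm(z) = 8.07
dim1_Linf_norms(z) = [1.97, 2.83, 3.73]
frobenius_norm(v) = 7.92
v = z + x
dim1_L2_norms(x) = [4.28, 2.09, 2.06]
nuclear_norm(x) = 7.23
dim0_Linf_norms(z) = [3.73, 1.97, 2.28]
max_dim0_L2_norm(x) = 4.02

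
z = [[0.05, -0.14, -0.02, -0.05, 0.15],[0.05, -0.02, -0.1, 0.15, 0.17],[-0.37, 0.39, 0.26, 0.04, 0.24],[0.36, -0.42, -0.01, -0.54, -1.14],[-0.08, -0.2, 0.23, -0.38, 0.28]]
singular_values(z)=[1.46, 0.59, 0.51, 0.01, 0.01]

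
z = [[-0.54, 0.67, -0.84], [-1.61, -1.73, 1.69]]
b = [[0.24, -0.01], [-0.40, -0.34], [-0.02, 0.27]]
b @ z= [[-0.11, 0.18, -0.22], [0.76, 0.32, -0.24], [-0.42, -0.48, 0.47]]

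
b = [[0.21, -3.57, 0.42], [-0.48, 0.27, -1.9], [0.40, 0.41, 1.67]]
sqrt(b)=[[(-0.01+1.23j), -3.49+5.27j, -1.16+5.20j], [-0.30+0.09j, 0.25+0.40j, -1.20+0.39j], [(0.31-0.29j), (0.57-1.24j), 1.50-1.23j]]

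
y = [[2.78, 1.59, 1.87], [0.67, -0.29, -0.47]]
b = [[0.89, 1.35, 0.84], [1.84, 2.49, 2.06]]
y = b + [[1.89, 0.24, 1.03], [-1.17, -2.78, -2.53]]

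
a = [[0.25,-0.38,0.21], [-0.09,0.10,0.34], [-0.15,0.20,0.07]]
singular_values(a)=[0.54, 0.4, 0.01]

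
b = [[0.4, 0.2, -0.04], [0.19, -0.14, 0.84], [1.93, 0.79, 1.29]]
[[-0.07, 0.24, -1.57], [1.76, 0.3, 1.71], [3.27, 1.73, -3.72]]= b@[[-1.00, 0.11, -2.87], [2.19, 1.09, -1.63], [2.69, 0.51, 2.41]]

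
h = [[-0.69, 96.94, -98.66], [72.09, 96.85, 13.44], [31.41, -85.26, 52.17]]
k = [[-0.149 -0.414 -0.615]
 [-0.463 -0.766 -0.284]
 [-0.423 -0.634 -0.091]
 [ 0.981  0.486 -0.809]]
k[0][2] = -0.615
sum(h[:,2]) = -33.05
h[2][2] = 52.17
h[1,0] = 72.09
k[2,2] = -0.091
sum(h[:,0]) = 102.81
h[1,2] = 13.44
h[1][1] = 96.85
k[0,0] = -0.149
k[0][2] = -0.615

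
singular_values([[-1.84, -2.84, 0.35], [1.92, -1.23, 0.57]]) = [3.4, 2.35]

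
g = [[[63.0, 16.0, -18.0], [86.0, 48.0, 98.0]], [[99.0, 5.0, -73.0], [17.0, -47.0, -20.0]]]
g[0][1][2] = 98.0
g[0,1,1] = 48.0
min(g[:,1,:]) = -47.0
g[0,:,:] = [[63.0, 16.0, -18.0], [86.0, 48.0, 98.0]]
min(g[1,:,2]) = -73.0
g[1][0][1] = 5.0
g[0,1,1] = 48.0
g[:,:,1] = [[16.0, 48.0], [5.0, -47.0]]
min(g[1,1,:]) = -47.0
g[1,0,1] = 5.0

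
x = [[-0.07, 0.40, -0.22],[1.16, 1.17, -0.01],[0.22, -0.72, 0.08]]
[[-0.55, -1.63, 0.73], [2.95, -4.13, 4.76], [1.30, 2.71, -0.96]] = x @ [[3.34, 0.12, 2.15],[-0.79, -3.64, 1.93],[-0.01, 0.75, -0.5]]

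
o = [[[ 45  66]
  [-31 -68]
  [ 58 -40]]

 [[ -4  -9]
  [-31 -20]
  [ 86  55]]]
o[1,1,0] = -31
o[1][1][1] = -20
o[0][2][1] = -40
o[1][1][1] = -20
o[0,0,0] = 45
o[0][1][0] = -31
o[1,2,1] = 55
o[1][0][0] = -4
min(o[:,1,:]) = -68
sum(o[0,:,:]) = 30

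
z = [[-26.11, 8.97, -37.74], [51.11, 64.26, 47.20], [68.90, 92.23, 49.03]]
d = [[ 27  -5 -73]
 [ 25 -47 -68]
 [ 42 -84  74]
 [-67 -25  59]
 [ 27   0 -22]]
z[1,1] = 64.26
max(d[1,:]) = 25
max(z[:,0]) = 68.9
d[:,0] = [27, 25, 42, -67, 27]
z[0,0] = -26.11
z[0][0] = -26.11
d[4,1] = 0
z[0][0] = -26.11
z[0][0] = -26.11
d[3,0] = -67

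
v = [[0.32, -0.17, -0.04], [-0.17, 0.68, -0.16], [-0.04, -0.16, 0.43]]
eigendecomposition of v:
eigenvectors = [[-0.29,0.79,-0.55], [0.89,0.43,0.15], [-0.36,0.44,0.82]]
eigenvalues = [0.8, 0.2, 0.43]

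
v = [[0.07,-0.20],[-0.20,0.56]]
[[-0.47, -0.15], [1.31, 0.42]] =v@ [[-0.05, -2.74],  [2.33, -0.22]]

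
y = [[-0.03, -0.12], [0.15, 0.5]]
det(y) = 0.003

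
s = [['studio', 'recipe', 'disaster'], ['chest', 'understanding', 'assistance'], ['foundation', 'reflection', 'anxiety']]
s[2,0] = 'foundation'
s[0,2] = 'disaster'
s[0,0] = 'studio'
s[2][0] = 'foundation'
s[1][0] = 'chest'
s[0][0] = 'studio'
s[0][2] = 'disaster'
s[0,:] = ['studio', 'recipe', 'disaster']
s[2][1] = 'reflection'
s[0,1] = 'recipe'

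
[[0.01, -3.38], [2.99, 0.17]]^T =[[0.01, 2.99], [-3.38, 0.17]]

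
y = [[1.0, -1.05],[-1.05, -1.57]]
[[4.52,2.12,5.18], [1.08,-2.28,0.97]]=y @ [[2.23, 2.14, 2.66], [-2.18, 0.02, -2.40]]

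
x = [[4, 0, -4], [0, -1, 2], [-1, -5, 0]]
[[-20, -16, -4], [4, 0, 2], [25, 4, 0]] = x @ [[-5, -4, 0], [-4, 0, 0], [0, 0, 1]]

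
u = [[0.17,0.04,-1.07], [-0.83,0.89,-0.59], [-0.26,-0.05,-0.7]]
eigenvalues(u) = [0.78, 0.55, -0.97]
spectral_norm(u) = 1.58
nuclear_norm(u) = 2.84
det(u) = -0.42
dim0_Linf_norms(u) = [0.83, 0.89, 1.07]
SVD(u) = [[0.51,-0.71,-0.48], [0.75,0.64,-0.14], [0.41,-0.29,0.86]] @ diag([1.5835286880405512, 0.9928016014702555, 0.26717386524633235]) @ [[-0.41,0.42,-0.81], [-0.58,0.56,0.59], [-0.70,-0.71,-0.02]]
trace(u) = 0.36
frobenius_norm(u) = 1.89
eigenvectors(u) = [[0.18,0.45,0.59], [0.98,0.88,0.47], [-0.06,-0.13,0.65]]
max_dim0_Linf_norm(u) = 1.07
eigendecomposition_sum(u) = [[-0.39, 0.22, 0.19], [-2.13, 1.23, 1.05], [0.14, -0.08, -0.07]] + [[0.73, -0.17, -0.54], [1.44, -0.33, -1.07], [-0.21, 0.05, 0.16]] + [[-0.17,  -0.02,  -0.72], [-0.14,  -0.01,  -0.57], [-0.19,  -0.02,  -0.79]]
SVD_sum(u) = [[-0.33, 0.34, -0.66], [-0.48, 0.5, -0.96], [-0.27, 0.28, -0.53]] + [[0.41, -0.40, -0.41],[-0.37, 0.36, 0.37],[0.17, -0.16, -0.17]] + [[0.09, 0.09, 0.00], [0.03, 0.03, 0.0], [-0.16, -0.16, -0.00]]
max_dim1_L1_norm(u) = 2.31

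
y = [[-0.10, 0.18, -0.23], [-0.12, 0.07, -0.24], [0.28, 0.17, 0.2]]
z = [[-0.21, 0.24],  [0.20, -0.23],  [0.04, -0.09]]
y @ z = [[0.05, -0.04], [0.03, -0.02], [-0.02, 0.01]]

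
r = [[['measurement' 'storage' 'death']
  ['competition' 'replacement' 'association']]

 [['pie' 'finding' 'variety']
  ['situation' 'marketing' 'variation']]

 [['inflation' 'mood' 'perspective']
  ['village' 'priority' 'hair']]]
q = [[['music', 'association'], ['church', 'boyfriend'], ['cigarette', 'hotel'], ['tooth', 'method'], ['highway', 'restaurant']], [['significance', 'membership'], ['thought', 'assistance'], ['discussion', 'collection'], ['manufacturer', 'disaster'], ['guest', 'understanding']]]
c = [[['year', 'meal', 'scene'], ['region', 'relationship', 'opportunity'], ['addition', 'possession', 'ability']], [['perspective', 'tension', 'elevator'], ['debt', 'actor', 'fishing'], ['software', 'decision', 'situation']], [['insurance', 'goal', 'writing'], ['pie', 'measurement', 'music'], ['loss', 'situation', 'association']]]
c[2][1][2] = 'music'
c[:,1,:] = [['region', 'relationship', 'opportunity'], ['debt', 'actor', 'fishing'], ['pie', 'measurement', 'music']]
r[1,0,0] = 'pie'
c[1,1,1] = 'actor'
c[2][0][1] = 'goal'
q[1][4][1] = 'understanding'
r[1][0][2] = 'variety'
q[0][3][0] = 'tooth'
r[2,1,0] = 'village'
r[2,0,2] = 'perspective'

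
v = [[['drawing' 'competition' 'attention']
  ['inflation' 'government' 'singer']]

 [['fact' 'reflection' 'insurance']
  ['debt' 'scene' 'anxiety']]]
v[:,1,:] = [['inflation', 'government', 'singer'], ['debt', 'scene', 'anxiety']]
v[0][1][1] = 'government'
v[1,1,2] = 'anxiety'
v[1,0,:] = ['fact', 'reflection', 'insurance']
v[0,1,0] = 'inflation'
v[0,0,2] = 'attention'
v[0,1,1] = 'government'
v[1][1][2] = 'anxiety'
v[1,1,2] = 'anxiety'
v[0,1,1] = 'government'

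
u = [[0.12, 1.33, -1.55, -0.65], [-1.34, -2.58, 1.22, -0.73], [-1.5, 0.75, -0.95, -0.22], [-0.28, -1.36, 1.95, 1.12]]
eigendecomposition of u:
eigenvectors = [[-0.5,0.08,-0.28,-0.42],[0.08,-0.51,-0.48,0.65],[0.24,-0.66,-0.75,-0.48],[0.83,0.55,0.36,0.41]]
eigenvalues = [1.71, -0.01, -0.92, -3.08]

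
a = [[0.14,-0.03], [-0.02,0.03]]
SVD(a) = [[-0.98, 0.18], [0.18, 0.98]] @ diag([0.14556216169760489, 0.024731701961659146]) @ [[-0.97,0.24],[0.24,0.97]]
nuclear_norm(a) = 0.17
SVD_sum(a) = [[0.14, -0.03], [-0.03, 0.01]] + [[0.00, 0.00], [0.01, 0.02]]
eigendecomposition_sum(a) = [[0.14, -0.04], [-0.02, 0.01]] + [[0.0, 0.01], [0.00, 0.02]]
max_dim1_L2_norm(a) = 0.14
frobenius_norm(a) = 0.15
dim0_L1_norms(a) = [0.16, 0.06]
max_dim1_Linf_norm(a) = 0.14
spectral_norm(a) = 0.15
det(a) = 0.00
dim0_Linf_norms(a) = [0.14, 0.03]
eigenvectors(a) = [[0.99, 0.25], [-0.17, 0.97]]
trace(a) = 0.17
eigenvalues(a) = [0.15, 0.02]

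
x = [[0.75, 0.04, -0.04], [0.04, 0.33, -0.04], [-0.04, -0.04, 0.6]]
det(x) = 0.146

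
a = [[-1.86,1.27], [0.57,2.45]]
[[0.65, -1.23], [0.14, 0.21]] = a @ [[-0.27, 0.62],[0.12, -0.06]]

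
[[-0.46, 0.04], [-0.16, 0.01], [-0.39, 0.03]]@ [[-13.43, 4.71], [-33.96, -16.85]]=[[4.82,-2.84], [1.81,-0.92], [4.22,-2.34]]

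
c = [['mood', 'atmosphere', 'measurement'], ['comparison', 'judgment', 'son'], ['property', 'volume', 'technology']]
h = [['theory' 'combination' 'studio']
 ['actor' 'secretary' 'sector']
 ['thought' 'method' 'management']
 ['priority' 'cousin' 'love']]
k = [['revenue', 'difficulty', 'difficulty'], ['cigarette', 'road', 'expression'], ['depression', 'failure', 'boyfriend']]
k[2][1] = 'failure'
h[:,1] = ['combination', 'secretary', 'method', 'cousin']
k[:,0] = ['revenue', 'cigarette', 'depression']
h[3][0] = 'priority'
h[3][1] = 'cousin'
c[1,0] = 'comparison'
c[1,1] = 'judgment'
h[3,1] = 'cousin'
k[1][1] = 'road'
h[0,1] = 'combination'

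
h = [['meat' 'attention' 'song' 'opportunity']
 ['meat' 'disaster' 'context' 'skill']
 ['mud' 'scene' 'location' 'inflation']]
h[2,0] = 'mud'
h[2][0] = 'mud'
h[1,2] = 'context'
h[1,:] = ['meat', 'disaster', 'context', 'skill']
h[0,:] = ['meat', 'attention', 'song', 'opportunity']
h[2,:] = ['mud', 'scene', 'location', 'inflation']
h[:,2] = ['song', 'context', 'location']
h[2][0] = 'mud'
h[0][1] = 'attention'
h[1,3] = 'skill'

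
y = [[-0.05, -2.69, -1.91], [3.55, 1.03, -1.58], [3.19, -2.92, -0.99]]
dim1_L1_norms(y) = [4.65, 6.16, 7.1]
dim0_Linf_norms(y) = [3.55, 2.92, 1.91]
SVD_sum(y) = [[1.59,-1.01,-0.85], [2.22,-1.41,-1.19], [3.30,-2.09,-1.77]] + [[-1.33, -1.96, -0.16],[1.53, 2.26, 0.18],[-0.39, -0.57, -0.05]] + [[-0.31, 0.28, -0.9], [-0.20, 0.18, -0.58], [0.28, -0.25, 0.82]]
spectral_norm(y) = 5.56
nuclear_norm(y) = 10.73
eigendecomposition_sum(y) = [[(0.03+2.1j), -1.22-0.12j, (-1.05-0.49j)], [1.51-0.07j, (-0.06+0.88j), -0.33+0.77j], [(1.91+1.14j), (-0.79+1.03j), (-1.03+0.68j)]] + [[0.03-2.10j, -1.22+0.12j, (-1.05+0.49j)], [1.51+0.07j, (-0.06-0.88j), (-0.33-0.77j)], [1.91-1.14j, (-0.79-1.03j), (-1.03-0.68j)]] + [[-0.12+0.00j, -0.25-0.00j, (0.2-0j)],[0.54-0.00j, (1.15+0j), -0.92+0.00j],[-0.63+0.00j, -1.34-0.00j, (1.07-0j)]]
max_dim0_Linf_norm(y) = 3.55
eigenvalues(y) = [(-1.06+3.65j), (-1.06-3.65j), (2.11+0j)]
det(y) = 30.46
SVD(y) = [[0.37, -0.64, -0.67],[0.52, 0.74, -0.43],[0.77, -0.19, 0.61]] @ diag([5.561073887744617, 3.687411248146253, 1.4854479129506584]) @ [[0.77, -0.49, -0.41], [0.56, 0.83, 0.07], [0.31, -0.28, 0.91]]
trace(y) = -0.01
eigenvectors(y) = [[-0.32-0.52j, (-0.32+0.52j), (0.14+0j)], [(-0.37+0.24j), (-0.37-0.24j), -0.64+0.00j], [(-0.65+0j), (-0.65-0j), 0.75+0.00j]]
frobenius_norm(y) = 6.84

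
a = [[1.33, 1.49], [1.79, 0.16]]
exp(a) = [[8.11, 4.97], [5.97, 4.2]]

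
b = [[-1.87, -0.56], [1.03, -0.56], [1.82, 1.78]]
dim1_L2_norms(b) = [1.95, 1.17, 2.55]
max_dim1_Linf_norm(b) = 1.87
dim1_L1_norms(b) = [2.43, 1.59, 3.6]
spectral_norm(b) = 3.17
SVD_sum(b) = [[-1.63, -0.96], [0.52, 0.31], [2.13, 1.26]] + [[-0.24, 0.40], [0.51, -0.87], [-0.31, 0.52]]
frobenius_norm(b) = 3.42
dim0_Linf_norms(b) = [1.87, 1.78]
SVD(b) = [[-0.6,0.37], [0.19,-0.80], [0.78,0.48]] @ diag([3.1726132791166326, 1.2650395176328717]) @ [[0.86, 0.51],[-0.51, 0.86]]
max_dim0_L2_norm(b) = 2.81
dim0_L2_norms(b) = [2.81, 1.95]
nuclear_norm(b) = 4.44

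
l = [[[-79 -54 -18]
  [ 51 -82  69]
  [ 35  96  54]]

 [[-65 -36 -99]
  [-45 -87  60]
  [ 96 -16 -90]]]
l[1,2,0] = 96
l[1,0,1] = -36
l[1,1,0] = -45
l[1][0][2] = -99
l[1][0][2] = -99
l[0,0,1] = -54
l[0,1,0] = 51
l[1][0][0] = -65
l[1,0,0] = -65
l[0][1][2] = 69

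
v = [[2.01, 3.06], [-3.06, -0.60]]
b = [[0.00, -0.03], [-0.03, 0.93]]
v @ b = [[-0.09, 2.79], [0.02, -0.47]]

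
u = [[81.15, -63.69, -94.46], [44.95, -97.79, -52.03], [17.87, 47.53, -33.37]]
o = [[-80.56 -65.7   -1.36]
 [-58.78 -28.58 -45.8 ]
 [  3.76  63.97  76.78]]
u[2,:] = [17.87, 47.53, -33.37]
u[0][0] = 81.15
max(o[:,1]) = 63.97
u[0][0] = 81.15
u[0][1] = -63.69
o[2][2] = 76.78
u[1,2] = -52.03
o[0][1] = -65.7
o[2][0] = 3.76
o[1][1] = -28.58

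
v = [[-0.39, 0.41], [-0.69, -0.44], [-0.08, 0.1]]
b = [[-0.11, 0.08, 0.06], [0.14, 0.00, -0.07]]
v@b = [[0.10, -0.03, -0.05], [0.01, -0.06, -0.01], [0.02, -0.01, -0.01]]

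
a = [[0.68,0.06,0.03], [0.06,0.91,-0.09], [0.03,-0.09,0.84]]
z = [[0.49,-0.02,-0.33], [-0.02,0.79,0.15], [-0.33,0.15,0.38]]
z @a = [[0.32, 0.04, -0.26], [0.04, 0.70, 0.05], [-0.2, 0.08, 0.30]]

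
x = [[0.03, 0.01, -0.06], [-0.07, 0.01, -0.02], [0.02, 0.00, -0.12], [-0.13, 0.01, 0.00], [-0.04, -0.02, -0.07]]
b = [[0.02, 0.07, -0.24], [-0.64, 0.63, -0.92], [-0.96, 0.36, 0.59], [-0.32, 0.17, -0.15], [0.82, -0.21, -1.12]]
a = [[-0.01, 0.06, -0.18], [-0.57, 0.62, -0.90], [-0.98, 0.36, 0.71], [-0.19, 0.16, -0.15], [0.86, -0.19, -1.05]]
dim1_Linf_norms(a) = [0.18, 0.9, 0.98, 0.19, 1.05]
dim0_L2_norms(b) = [1.45, 0.78, 1.59]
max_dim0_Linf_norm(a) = 1.05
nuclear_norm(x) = 0.34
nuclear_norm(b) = 3.27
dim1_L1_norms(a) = [0.25, 2.09, 2.05, 0.5, 2.1]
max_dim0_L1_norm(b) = 3.02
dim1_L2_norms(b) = [0.25, 1.29, 1.18, 0.39, 1.4]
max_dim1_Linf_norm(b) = 1.12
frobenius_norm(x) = 0.22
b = a + x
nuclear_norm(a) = 3.15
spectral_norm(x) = 0.16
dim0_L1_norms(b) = [2.76, 1.44, 3.02]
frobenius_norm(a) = 2.26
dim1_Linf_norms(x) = [0.06, 0.07, 0.12, 0.13, 0.07]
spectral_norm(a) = 1.85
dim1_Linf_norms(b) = [0.24, 0.92, 0.96, 0.32, 1.12]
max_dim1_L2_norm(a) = 1.37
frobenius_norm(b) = 2.29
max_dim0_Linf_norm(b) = 1.12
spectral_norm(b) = 1.81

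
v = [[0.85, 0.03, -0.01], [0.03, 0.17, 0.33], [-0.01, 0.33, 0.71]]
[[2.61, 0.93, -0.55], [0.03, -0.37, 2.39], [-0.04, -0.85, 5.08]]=v @ [[3.22, 1.12, -0.69], [-3.8, -0.86, 3.07], [1.76, -0.78, 5.72]]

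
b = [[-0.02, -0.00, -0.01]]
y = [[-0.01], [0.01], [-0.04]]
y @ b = [[0.0, 0.00, 0.00], [-0.0, 0.00, -0.0], [0.0, 0.0, 0.0]]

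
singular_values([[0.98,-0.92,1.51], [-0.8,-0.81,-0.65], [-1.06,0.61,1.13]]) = [2.12, 1.68, 1.13]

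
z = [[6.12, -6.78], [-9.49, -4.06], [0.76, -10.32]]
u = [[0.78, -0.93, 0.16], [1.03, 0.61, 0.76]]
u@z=[[13.72,  -3.16], [1.09,  -17.3]]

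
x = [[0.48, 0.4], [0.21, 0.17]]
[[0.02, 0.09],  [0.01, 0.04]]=x@[[0.05, -0.02], [-0.02, 0.25]]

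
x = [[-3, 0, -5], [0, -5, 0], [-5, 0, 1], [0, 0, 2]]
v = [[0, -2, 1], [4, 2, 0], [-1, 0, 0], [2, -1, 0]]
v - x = [[3, -2, 6], [4, 7, 0], [4, 0, -1], [2, -1, -2]]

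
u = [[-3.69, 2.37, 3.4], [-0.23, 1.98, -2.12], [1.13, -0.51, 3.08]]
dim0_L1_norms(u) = [5.05, 4.86, 8.6]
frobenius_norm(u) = 7.09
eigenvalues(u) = [-4.26, 3.77, 1.85]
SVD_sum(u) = [[-2.98, 1.7, 4.18], [0.49, -0.28, -0.69], [-0.88, 0.50, 1.24]] + [[-0.65, 0.74, -0.77],[-1.35, 1.54, -1.59],[1.45, -1.65, 1.7]] + [[-0.06,-0.07,-0.02], [0.63,0.72,0.16], [0.56,0.64,0.14]]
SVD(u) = [[-0.95, -0.31, -0.07], [0.16, -0.65, 0.75], [-0.28, 0.69, 0.66]] @ diag([5.707504064910697, 4.001924958635602, 1.3011894460367026]) @ [[0.55, -0.31, -0.77], [0.52, -0.59, 0.61], [0.65, 0.74, 0.16]]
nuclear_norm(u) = 11.01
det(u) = -29.72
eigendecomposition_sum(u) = [[-3.88, 1.66, 2.28], [0.06, -0.03, -0.04], [0.60, -0.26, -0.35]] + [[0.04,-0.02,0.26], [-0.62,0.33,-4.06], [0.52,-0.28,3.41]] + [[0.15, 0.73, 0.86], [0.33, 1.68, 1.97], [0.00, 0.02, 0.03]]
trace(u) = 1.37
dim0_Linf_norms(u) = [3.69, 2.37, 3.4]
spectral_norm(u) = 5.71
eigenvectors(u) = [[0.99, 0.05, 0.40],  [-0.02, -0.76, 0.92],  [-0.15, 0.64, 0.01]]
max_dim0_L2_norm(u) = 5.05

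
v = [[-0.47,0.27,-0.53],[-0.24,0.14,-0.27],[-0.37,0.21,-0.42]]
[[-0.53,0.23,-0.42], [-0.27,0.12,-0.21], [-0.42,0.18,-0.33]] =v@ [[0.53, -0.2, 0.43],[-0.20, 0.72, 0.11],[0.43, 0.11, 0.47]]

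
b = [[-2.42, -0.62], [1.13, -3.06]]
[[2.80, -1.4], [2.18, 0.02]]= b@[[-0.89, 0.53], [-1.04, 0.19]]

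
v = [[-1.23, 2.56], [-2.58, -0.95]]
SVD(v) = [[-0.81, -0.58], [-0.58, 0.81]] @ diag([2.931951214907268, 2.651237837954904]) @ [[0.85, -0.52], [-0.52, -0.85]]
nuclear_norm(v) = 5.58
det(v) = 7.77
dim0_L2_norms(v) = [2.86, 2.73]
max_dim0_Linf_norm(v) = 2.58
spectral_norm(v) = 2.93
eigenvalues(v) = [(-1.09+2.57j), (-1.09-2.57j)]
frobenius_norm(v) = 3.95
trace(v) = -2.18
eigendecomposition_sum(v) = [[-0.61+1.25j, 1.28+0.54j], [-1.29-0.55j, (-0.48+1.31j)]] + [[(-0.61-1.25j), (1.28-0.54j)], [-1.29+0.55j, -0.48-1.31j]]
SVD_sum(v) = [[-2.03, 1.25], [-1.45, 0.89]] + [[0.80,  1.31], [-1.13,  -1.84]]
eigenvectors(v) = [[-0.04+0.70j, -0.04-0.70j], [(-0.71+0j), (-0.71-0j)]]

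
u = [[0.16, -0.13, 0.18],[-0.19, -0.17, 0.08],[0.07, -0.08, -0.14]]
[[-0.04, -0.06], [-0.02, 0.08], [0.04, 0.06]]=u@[[0.03, -0.26], [-0.02, -0.34], [-0.28, -0.35]]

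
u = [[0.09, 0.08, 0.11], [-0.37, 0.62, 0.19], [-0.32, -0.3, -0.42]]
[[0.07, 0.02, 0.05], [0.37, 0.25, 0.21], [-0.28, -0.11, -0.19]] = u @ [[-0.31, -0.61, -0.52], [0.16, -0.24, -0.31], [0.8, 0.89, 1.08]]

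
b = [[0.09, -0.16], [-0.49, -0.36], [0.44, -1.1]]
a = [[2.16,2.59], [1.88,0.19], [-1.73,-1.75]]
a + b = [[2.25, 2.43], [1.39, -0.17], [-1.29, -2.85]]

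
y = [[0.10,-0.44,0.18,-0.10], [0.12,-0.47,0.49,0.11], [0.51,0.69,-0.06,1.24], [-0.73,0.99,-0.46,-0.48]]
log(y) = [[-6.05+3.74j, (0.08-0.36j), (-0.62+0.71j), (-2.17+1j)], [-3.98+2.33j, -1.42-0.23j, (0.11+0.44j), (-2.54+0.62j)], [-0.47+1.89j, (-1.96-0.18j), -0.03+0.36j, 0.93+0.50j], [(3.89-2.76j), 2.29+0.27j, -0.99-0.52j, (1.82-0.73j)]]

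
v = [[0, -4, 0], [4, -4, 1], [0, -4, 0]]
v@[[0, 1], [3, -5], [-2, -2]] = [[-12, 20], [-14, 22], [-12, 20]]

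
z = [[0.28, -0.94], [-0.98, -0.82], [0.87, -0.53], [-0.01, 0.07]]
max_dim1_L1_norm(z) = 1.8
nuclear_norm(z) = 2.70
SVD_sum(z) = [[-0.35, -0.47], [-0.75, -1.00], [0.06, 0.08], [0.03, 0.04]] + [[0.63, -0.47],[-0.23, 0.18],[0.81, -0.61],[-0.04, 0.03]]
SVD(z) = [[-0.42,0.6],[-0.9,-0.22],[0.07,0.77],[0.04,-0.04]] @ diag([1.3786573293062678, 1.3179165255622634]) @ [[0.60,0.80], [0.8,-0.6]]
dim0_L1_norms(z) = [2.14, 2.36]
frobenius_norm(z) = 1.91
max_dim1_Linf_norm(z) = 0.98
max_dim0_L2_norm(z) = 1.36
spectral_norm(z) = 1.38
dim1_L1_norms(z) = [1.22, 1.8, 1.4, 0.08]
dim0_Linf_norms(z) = [0.98, 0.94]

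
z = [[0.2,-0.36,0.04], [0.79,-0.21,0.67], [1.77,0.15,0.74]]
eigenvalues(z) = [(0.58+0.48j), (0.58-0.48j), (-0.43+0j)]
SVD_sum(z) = [[0.18, 0.0, 0.09], [0.9, 0.0, 0.45], [1.71, 0.00, 0.85]] + [[-0.05, -0.30, 0.10], [-0.05, -0.27, 0.09], [0.03, 0.17, -0.06]] + [[0.07, -0.06, -0.15], [-0.07, 0.06, 0.13], [0.03, -0.02, -0.05]]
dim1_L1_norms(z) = [0.6, 1.67, 2.66]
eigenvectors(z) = [[(0.12-0.23j), 0.12+0.23j, -0.40+0.00j], [(-0.52+0.09j), (-0.52-0.09j), (-0.62+0j)], [(-0.81+0j), -0.81-0.00j, 0.68+0.00j]]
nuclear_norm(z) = 2.88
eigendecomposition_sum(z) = [[(0.13+0.36j),-0.11-0.07j,(-0.02+0.15j)], [(0.44-0.65j),(0.01+0.26j),(0.27-0.14j)], [(0.84-0.88j),-0.05+0.40j,(0.44-0.14j)]] + [[0.13-0.36j, (-0.11+0.07j), -0.02-0.15j],[0.44+0.65j, (0.01-0.26j), (0.27+0.14j)],[0.84+0.88j, (-0.05-0.4j), 0.44+0.14j]] + [[(-0.06+0j), -0.15-0.00j, (0.09+0j)], [(-0.09+0j), (-0.23-0j), (0.14+0j)], [(0.1-0j), 0.25+0.00j, (-0.15-0j)]]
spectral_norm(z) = 2.17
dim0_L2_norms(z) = [1.95, 0.44, 1.0]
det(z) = -0.25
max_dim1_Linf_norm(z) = 1.77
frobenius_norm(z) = 2.23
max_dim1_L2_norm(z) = 1.92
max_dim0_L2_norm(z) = 1.95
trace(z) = 0.73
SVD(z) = [[-0.09, -0.68, -0.72], [-0.46, -0.62, 0.64], [-0.88, 0.39, -0.26]] @ diag([2.1713897129817985, 0.464692238344266, 0.24582074359055875]) @ [[-0.9, -0.00, -0.45], [0.16, 0.93, -0.32], [-0.42, 0.36, 0.84]]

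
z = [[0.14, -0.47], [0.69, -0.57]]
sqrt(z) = [[0.85, -0.63],[0.92, -0.10]]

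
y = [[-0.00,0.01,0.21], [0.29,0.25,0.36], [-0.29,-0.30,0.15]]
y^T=[[-0.00, 0.29, -0.29], [0.01, 0.25, -0.30], [0.21, 0.36, 0.15]]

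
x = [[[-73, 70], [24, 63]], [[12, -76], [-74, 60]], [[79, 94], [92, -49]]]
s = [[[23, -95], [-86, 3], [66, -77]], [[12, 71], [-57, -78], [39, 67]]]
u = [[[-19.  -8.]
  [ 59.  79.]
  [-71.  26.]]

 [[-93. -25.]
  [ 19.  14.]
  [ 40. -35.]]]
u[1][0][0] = -93.0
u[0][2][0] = -71.0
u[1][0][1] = -25.0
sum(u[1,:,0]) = -34.0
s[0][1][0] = -86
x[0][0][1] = 70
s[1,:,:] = [[12, 71], [-57, -78], [39, 67]]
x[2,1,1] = -49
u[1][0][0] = -93.0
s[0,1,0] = -86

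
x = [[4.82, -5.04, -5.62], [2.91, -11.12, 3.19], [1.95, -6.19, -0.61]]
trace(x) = -6.91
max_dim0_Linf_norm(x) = 11.12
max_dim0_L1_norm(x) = 22.35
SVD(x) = [[-0.45, 0.86, -0.26], [-0.78, -0.52, -0.36], [-0.44, 0.04, 0.9]] @ diag([14.626426526918374, 7.117716171657188, 0.6430113159099491]) @ [[-0.36, 0.93, 0.02], [0.38, 0.17, -0.91], [-0.85, -0.32, -0.41]]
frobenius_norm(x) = 16.28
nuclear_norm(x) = 22.39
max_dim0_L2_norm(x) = 13.69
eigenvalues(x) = [2.85, -5.48, -4.28]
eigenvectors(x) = [[0.96, -0.59, 0.64], [0.23, -0.61, 0.53], [0.13, -0.53, 0.56]]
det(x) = 66.94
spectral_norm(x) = 14.63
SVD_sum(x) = [[2.37, -6.12, -0.14], [4.10, -10.58, -0.25], [2.34, -6.05, -0.14]] + [[2.31,  1.02,  -5.55],  [-1.39,  -0.62,  3.34],  [0.10,  0.04,  -0.23]] + [[0.14, 0.05, 0.07],[0.20, 0.08, 0.1],[-0.49, -0.18, -0.24]]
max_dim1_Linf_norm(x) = 11.12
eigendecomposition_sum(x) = [[3.27, 0.83, -4.54], [0.78, 0.20, -1.09], [0.44, 0.11, -0.62]] + [[4.22, -32.46, 26.13], [4.35, -33.46, 26.92], [3.84, -29.51, 23.75]] + [[-2.67, 26.59, -27.21], [-2.23, 22.14, -22.65], [-2.33, 23.21, -23.74]]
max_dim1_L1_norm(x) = 17.22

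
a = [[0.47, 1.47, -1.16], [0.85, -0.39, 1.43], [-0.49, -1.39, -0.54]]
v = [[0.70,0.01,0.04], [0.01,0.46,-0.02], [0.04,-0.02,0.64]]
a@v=[[0.3,0.7,-0.75], [0.65,-0.2,0.96], [-0.38,-0.63,-0.34]]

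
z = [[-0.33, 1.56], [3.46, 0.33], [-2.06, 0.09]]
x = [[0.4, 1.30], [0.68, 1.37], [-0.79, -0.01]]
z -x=[[-0.73,0.26], [2.78,-1.04], [-1.27,0.1]]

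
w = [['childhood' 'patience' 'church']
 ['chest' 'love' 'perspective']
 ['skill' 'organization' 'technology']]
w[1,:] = ['chest', 'love', 'perspective']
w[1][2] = 'perspective'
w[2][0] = 'skill'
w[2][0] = 'skill'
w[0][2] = 'church'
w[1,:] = ['chest', 'love', 'perspective']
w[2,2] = 'technology'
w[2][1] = 'organization'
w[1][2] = 'perspective'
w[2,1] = 'organization'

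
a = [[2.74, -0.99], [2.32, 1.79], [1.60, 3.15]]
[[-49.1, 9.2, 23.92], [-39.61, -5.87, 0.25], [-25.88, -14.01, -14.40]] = a@[[-17.65, 1.48, 5.98], [0.75, -5.2, -7.61]]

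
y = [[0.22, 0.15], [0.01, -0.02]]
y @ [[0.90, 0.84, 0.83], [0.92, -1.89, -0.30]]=[[0.34, -0.10, 0.14], [-0.01, 0.05, 0.01]]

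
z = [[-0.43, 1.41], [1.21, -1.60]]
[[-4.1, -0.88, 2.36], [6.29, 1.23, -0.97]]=z@[[2.26,0.33,2.37], [-2.22,-0.52,2.40]]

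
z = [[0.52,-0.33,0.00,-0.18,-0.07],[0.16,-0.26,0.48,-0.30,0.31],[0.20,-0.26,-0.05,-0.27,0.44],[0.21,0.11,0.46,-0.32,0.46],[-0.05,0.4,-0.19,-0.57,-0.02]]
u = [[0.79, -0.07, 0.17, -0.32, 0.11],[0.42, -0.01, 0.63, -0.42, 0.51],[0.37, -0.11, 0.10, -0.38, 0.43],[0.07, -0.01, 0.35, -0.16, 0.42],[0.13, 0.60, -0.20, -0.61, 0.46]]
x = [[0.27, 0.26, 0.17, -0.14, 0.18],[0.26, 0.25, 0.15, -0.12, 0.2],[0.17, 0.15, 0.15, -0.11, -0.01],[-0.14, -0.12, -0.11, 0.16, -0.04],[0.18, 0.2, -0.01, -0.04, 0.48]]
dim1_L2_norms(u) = [0.88, 1.0, 0.7, 0.57, 1.0]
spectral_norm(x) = 0.86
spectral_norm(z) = 1.14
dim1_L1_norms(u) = [1.46, 1.99, 1.39, 1.01, 2.0]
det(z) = 0.04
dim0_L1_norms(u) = [1.78, 0.8, 1.45, 1.89, 1.93]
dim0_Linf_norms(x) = [0.27, 0.26, 0.17, 0.16, 0.48]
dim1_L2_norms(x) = [0.47, 0.45, 0.29, 0.27, 0.55]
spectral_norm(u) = 1.57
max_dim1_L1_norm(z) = 1.56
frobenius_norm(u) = 1.90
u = z + x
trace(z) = -0.13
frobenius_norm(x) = 0.94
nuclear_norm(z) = 3.06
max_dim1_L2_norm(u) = 1.0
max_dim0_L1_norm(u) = 1.93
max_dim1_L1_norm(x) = 1.02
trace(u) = 1.18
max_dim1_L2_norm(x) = 0.55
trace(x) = 1.31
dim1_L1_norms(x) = [1.02, 0.98, 0.59, 0.57, 0.91]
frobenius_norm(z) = 1.55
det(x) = -0.00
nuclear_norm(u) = 3.33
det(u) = 0.01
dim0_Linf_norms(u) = [0.79, 0.6, 0.63, 0.61, 0.51]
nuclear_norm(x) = 1.31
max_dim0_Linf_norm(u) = 0.79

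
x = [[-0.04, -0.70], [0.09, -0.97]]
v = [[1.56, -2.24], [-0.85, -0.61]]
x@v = [[0.53, 0.52], [0.96, 0.39]]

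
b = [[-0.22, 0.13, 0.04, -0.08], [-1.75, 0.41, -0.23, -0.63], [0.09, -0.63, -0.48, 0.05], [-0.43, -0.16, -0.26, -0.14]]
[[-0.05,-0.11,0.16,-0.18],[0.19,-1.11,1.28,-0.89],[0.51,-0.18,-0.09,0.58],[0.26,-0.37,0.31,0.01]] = b @ [[0.03,0.47,-0.87,0.14], [-0.05,0.45,0.1,-0.89], [-1.0,-0.04,-0.05,0.03], [-0.05,0.76,0.47,0.44]]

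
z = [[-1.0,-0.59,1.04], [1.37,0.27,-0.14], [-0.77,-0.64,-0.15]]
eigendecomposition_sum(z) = [[(-0.43+0.37j), -0.38+0.10j, (0.33+0.37j)], [0.57+0.28j, 0.27+0.34j, (0.23-0.5j)], [-0.43+0.02j, -0.27-0.11j, 0.03+0.37j]] + [[-0.43-0.37j, (-0.38-0.1j), (0.33-0.37j)], [0.57-0.28j, (0.27-0.34j), 0.23+0.50j], [-0.43-0.02j, -0.27+0.11j, (0.03-0.37j)]] + [[(-0.15+0j), (0.17+0j), (0.37+0j)],  [(0.24-0j), -0.27-0.00j, (-0.6-0j)],  [(0.08-0j), -0.09-0.00j, -0.21-0.00j]]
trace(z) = -0.88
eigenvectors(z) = [[(0.23-0.55j), 0.23+0.55j, -0.50+0.00j], [-0.66+0.00j, -0.66-0.00j, 0.82+0.00j], [(0.39-0.22j), 0.39+0.22j, (0.28+0j)]]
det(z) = -0.75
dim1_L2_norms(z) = [1.56, 1.4, 1.01]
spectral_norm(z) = 2.14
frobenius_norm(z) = 2.33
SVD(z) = [[-0.67,-0.72,0.15], [0.62,-0.44,0.65], [-0.4,0.53,0.75]] @ diag([2.1363164494149416, 0.8236316670344478, 0.4264773206363906]) @ [[0.86, 0.38, -0.34], [-0.35, -0.04, -0.93], [0.37, -0.92, -0.10]]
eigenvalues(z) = [(-0.13+1.09j), (-0.13-1.09j), (-0.63+0j)]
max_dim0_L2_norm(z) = 1.86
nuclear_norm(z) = 3.39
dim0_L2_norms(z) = [1.86, 0.91, 1.06]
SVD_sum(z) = [[-1.23, -0.55, 0.49], [1.14, 0.51, -0.45], [-0.73, -0.33, 0.29]] + [[0.21, 0.02, 0.56],[0.13, 0.01, 0.34],[-0.15, -0.02, -0.41]] + [[0.02, -0.06, -0.01],  [0.1, -0.25, -0.03],  [0.12, -0.29, -0.03]]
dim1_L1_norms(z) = [2.63, 1.78, 1.56]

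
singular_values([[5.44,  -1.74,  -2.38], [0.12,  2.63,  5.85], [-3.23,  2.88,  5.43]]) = [10.29, 4.67, 0.02]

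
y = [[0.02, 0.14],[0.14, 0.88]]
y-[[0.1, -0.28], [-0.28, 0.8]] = [[-0.08, 0.42], [0.42, 0.08]]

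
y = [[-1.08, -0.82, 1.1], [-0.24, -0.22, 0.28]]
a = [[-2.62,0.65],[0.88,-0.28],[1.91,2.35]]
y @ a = [[4.21, 2.11], [0.97, 0.56]]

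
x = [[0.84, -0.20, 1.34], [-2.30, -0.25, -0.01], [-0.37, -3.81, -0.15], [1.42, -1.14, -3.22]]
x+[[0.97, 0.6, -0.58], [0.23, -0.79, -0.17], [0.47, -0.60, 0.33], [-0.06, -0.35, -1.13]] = [[1.81,0.40,0.76],[-2.07,-1.04,-0.18],[0.10,-4.41,0.18],[1.36,-1.49,-4.35]]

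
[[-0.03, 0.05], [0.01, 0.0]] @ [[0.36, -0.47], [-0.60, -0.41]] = [[-0.04, -0.01], [0.00, -0.00]]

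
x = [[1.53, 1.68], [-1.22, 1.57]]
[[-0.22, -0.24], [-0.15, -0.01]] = x@[[-0.02, -0.08], [-0.11, -0.07]]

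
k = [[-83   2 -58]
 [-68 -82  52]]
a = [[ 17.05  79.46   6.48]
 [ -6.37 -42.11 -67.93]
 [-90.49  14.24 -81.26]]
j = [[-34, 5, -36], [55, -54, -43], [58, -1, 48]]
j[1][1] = -54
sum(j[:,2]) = -31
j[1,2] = -43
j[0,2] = -36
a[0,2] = 6.48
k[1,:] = [-68, -82, 52]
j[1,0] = 55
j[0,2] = -36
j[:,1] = [5, -54, -1]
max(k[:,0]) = -68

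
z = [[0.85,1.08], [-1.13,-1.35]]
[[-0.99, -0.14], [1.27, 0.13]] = z @ [[-0.37, 0.61], [-0.63, -0.61]]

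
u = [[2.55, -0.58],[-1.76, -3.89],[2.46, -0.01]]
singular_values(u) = [4.57, 3.2]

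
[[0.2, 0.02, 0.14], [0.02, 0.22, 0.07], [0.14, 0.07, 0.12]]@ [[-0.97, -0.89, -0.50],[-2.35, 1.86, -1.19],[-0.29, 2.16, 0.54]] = [[-0.28, 0.16, -0.05], [-0.56, 0.54, -0.23], [-0.34, 0.26, -0.09]]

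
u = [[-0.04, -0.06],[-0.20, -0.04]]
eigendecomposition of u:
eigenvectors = [[0.48, 0.48], [-0.88, 0.88]]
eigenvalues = [0.07, -0.15]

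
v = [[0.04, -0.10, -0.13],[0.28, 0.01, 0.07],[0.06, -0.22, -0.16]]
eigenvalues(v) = [(-0.09+0.22j), (-0.09-0.22j), (0.07+0j)]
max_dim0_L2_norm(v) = 0.29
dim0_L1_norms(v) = [0.38, 0.33, 0.36]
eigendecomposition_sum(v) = [[(0.01+0.08j), -0.05-0.03j, (-0.06+0j)], [0.11-0.08j, (-0+0.1j), 0.05+0.08j], [0.06+0.13j, -0.10-0.02j, -0.09+0.04j]] + [[0.01-0.08j, -0.05+0.03j, -0.06-0.00j],  [0.11+0.08j, (-0-0.1j), (0.05-0.08j)],  [0.06-0.13j, (-0.1+0.02j), -0.09-0.04j]] + [[(0.03+0j), (0.01-0j), -0.01-0.00j], [0.06+0.00j, 0.01-0.00j, -0.03-0.00j], [(-0.05-0j), -0.01+0.00j, (0.03+0j)]]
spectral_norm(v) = 0.32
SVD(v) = [[0.5, -0.09, -0.86], [0.16, 0.99, -0.01], [0.85, -0.13, 0.51]] @ diag([0.3241107879691333, 0.2878309817947857, 0.04006897853798121]) @ [[0.36, -0.73, -0.59], [0.92, 0.17, 0.35], [-0.16, -0.67, 0.73]]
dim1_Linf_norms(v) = [0.13, 0.28, 0.22]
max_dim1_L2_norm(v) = 0.29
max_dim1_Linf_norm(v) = 0.28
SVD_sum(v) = [[0.06,-0.12,-0.1], [0.02,-0.04,-0.03], [0.10,-0.2,-0.16]] + [[-0.02, -0.00, -0.01], [0.26, 0.05, 0.10], [-0.03, -0.01, -0.01]] + [[0.01,0.02,-0.03], [0.00,0.00,-0.0], [-0.00,-0.01,0.01]]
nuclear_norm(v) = 0.65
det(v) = 0.00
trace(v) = -0.11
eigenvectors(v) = [[(0.36+0.13j), (0.36-0.13j), -0.30+0.00j], [(-0.12-0.63j), (-0.12+0.63j), -0.72+0.00j], [0.67+0.00j, (0.67-0j), (0.62+0j)]]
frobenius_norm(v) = 0.44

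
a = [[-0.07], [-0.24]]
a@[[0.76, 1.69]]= [[-0.05, -0.12], [-0.18, -0.41]]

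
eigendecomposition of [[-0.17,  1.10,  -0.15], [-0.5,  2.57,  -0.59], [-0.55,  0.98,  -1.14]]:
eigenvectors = [[0.4, 0.93, -0.04], [0.90, 0.10, 0.16], [0.20, -0.36, 0.99]]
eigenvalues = [2.22, 0.0, -0.96]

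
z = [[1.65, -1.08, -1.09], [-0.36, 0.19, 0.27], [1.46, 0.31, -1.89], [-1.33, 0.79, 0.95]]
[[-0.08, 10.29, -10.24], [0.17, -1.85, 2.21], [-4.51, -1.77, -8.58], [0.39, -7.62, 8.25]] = z @ [[1.28, -0.78, -3.61], [-1.18, -9.49, 1.89], [3.18, -1.22, 2.06]]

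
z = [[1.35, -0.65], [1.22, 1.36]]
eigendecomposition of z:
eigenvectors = [[0.00-0.59j,0.00+0.59j], [(-0.81+0j),(-0.81-0j)]]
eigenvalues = [(1.36+0.89j), (1.36-0.89j)]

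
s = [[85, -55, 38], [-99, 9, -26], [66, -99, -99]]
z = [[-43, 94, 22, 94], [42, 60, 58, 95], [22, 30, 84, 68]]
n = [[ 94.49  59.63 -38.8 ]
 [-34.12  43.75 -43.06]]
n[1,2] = -43.06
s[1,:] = [-99, 9, -26]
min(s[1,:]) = -99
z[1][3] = 95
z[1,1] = 60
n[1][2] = -43.06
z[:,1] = [94, 60, 30]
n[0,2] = -38.8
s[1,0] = -99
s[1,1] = 9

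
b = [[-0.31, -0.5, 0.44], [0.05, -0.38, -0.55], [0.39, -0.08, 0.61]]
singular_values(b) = [0.94, 0.67, 0.43]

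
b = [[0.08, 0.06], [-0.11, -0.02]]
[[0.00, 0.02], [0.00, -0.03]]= b @ [[-0.02,0.27], [0.10,-0.02]]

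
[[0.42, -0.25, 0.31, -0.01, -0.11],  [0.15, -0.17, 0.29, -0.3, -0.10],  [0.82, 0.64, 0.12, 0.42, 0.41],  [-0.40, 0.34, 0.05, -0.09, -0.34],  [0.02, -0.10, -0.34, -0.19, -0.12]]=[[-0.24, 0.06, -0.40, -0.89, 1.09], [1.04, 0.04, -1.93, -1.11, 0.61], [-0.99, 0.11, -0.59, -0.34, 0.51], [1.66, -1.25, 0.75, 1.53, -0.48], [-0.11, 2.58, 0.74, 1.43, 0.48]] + [[0.66, -0.31, 0.71, 0.88, -1.2], [-0.89, -0.21, 2.22, 0.81, -0.71], [1.81, 0.53, 0.71, 0.76, -0.10], [-2.06, 1.59, -0.7, -1.62, 0.14], [0.13, -2.68, -1.08, -1.62, -0.60]]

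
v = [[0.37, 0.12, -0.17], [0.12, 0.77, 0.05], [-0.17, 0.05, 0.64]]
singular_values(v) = [0.8, 0.72, 0.26]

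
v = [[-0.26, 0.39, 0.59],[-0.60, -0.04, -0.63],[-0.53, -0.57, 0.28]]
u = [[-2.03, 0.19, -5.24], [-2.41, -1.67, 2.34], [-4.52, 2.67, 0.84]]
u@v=[[3.19, 2.19, -2.78], [0.39, -2.21, 0.29], [-0.87, -2.35, -4.11]]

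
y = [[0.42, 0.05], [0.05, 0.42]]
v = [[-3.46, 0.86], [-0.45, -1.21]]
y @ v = [[-1.48, 0.3], [-0.36, -0.47]]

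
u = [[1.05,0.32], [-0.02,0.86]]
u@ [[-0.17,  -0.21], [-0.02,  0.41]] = [[-0.18, -0.09], [-0.01, 0.36]]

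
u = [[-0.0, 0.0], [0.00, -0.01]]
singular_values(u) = [0.01, -0.0]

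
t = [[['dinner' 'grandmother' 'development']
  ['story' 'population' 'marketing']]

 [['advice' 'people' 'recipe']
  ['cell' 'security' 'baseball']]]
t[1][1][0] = 'cell'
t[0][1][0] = 'story'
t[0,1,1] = 'population'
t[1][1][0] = 'cell'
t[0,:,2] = ['development', 'marketing']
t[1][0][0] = 'advice'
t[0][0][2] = 'development'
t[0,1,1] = 'population'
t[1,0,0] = 'advice'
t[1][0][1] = 'people'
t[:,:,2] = [['development', 'marketing'], ['recipe', 'baseball']]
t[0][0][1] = 'grandmother'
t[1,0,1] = 'people'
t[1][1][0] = 'cell'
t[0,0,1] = 'grandmother'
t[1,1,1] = 'security'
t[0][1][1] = 'population'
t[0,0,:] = ['dinner', 'grandmother', 'development']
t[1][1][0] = 'cell'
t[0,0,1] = 'grandmother'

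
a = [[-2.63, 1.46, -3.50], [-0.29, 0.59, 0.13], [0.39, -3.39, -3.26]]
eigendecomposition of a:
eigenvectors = [[-0.79+0.00j,(-0.99+0j),-0.99-0.00j], [(-0.47+0j),-0.08-0.02j,-0.08+0.02j], [0.40+0.00j,-0.04+0.14j,-0.04-0.14j]]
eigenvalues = [(-0.01+0j), (-2.65+0.54j), (-2.65-0.54j)]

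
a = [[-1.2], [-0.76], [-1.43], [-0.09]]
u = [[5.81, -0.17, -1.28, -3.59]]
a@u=[[-6.97,0.20,1.54,4.31], [-4.42,0.13,0.97,2.73], [-8.31,0.24,1.83,5.13], [-0.52,0.02,0.12,0.32]]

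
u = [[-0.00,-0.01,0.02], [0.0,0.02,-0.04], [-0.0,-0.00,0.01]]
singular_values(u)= [0.05, 0.0, -0.0]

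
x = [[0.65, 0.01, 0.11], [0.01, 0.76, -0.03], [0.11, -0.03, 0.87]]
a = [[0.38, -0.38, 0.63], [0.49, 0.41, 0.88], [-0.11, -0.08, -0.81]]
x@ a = [[0.24, -0.25, 0.33], [0.38, 0.31, 0.70], [-0.07, -0.12, -0.66]]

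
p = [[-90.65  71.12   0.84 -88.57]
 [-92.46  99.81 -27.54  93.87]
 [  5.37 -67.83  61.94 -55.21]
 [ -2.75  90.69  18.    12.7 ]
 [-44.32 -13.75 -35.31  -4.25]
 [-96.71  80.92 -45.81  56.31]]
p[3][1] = 90.69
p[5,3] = 56.31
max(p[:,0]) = 5.37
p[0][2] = 0.84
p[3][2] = 18.0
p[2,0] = 5.37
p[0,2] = 0.84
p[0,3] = -88.57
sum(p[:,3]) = 14.850000000000009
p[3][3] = 12.7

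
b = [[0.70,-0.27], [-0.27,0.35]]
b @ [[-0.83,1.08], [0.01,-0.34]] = [[-0.58, 0.85], [0.23, -0.41]]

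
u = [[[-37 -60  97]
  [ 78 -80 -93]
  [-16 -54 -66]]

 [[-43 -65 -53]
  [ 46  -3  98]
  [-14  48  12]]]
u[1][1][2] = 98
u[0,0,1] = -60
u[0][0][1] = -60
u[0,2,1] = -54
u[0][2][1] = -54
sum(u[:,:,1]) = -214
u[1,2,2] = 12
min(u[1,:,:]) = -65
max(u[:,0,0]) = -37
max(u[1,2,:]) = 48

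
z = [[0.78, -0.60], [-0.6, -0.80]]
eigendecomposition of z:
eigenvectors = [[0.95, 0.32], [-0.32, 0.95]]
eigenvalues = [0.98, -1.0]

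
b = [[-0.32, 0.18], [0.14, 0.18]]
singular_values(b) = [0.37, 0.22]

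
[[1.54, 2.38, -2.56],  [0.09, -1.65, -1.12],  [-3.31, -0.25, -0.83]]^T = [[1.54, 0.09, -3.31], [2.38, -1.65, -0.25], [-2.56, -1.12, -0.83]]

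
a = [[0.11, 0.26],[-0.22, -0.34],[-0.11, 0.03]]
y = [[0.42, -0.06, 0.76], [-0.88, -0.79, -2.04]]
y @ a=[[-0.02, 0.15], [0.3, -0.02]]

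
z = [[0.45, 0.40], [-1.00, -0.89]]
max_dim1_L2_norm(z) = 1.34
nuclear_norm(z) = 1.47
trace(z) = -0.44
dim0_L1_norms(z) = [1.45, 1.29]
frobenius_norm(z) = 1.47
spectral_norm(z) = 1.47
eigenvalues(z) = [0.0, -0.44]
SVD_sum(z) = [[0.45, 0.4], [-1.00, -0.89]] + [[0.00, -0.0], [0.00, -0.0]]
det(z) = -0.00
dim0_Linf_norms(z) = [1.0, 0.89]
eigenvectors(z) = [[0.67, -0.41], [-0.75, 0.91]]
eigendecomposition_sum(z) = [[0.0, 0.0], [-0.0, -0.00]] + [[0.45, 0.40], [-1.00, -0.89]]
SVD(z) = [[-0.41, 0.91], [0.91, 0.41]] @ diag([1.4678555392030839, 0.00034063297555250336]) @ [[-0.75, -0.66], [0.66, -0.75]]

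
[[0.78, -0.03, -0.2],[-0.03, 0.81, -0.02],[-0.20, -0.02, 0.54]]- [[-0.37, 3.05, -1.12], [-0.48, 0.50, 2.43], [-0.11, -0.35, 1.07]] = [[1.15, -3.08, 0.92], [0.45, 0.31, -2.45], [-0.09, 0.33, -0.53]]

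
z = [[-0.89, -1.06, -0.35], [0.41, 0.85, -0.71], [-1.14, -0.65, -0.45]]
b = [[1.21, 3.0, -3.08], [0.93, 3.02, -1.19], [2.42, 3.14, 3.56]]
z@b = [[-2.91, -6.97, 2.76],[-0.43, 1.57, -4.8],[-3.07, -6.8, 2.68]]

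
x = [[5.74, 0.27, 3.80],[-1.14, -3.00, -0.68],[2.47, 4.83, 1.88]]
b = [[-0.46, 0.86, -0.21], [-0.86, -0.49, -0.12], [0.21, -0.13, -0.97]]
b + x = [[5.28,1.13,3.59], [-2.00,-3.49,-0.80], [2.68,4.7,0.91]]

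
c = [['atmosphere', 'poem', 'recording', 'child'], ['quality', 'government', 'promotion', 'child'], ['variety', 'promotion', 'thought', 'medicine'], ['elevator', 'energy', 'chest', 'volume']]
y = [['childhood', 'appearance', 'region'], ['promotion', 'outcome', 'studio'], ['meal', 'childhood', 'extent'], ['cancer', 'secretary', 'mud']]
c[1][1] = 'government'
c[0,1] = 'poem'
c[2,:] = ['variety', 'promotion', 'thought', 'medicine']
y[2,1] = 'childhood'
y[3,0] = 'cancer'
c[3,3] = 'volume'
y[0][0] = 'childhood'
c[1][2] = 'promotion'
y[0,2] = 'region'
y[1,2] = 'studio'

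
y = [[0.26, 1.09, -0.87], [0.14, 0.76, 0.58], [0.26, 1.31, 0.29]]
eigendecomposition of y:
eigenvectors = [[0.05, 0.98, 0.96], [0.65, -0.20, -0.24], [0.76, 0.01, 0.16]]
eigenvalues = [1.44, 0.03, -0.16]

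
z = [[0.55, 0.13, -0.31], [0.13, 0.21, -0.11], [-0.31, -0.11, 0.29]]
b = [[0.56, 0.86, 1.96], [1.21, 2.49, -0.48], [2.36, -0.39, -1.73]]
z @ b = [[-0.27,0.92,1.55],[0.07,0.68,0.34],[0.38,-0.65,-1.06]]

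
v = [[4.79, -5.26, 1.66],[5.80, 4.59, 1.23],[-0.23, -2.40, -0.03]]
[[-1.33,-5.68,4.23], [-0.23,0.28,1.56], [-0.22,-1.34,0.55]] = v @ [[-0.04, -0.23, 0.32], [0.10, 0.59, -0.27], [-0.37, -0.89, 0.77]]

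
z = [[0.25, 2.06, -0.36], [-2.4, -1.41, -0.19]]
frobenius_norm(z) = 3.50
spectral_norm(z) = 3.15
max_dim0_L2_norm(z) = 2.5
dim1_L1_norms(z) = [2.67, 4.0]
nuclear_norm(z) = 4.66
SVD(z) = [[-0.53, 0.85], [0.85, 0.53]] @ diag([3.1515598199332264, 1.5124717192008743]) @ [[-0.69, -0.73, 0.01], [-0.7, 0.66, -0.27]]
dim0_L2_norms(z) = [2.41, 2.5, 0.41]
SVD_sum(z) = [[1.15, 1.21, -0.02], [-1.84, -1.94, 0.03]] + [[-0.9, 0.85, -0.34], [-0.56, 0.53, -0.22]]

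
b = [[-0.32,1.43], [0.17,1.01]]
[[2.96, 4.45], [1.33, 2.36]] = b @ [[-1.93, -1.97],[1.64, 2.67]]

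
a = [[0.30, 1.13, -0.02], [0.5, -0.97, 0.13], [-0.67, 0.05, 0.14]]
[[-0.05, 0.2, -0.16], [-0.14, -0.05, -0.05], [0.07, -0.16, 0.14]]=a@[[-0.18, 0.2, -0.24], [-0.0, 0.12, -0.08], [-0.39, -0.23, -0.09]]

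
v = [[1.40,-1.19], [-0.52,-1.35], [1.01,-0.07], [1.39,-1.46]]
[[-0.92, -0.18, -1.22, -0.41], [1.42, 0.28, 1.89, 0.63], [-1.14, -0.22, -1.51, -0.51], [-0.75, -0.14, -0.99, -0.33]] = v@[[-1.17,  -0.23,  -1.55,  -0.52],[-0.6,  -0.12,  -0.80,  -0.27]]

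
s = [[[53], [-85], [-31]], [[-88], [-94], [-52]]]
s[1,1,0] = -94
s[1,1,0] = -94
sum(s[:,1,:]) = -179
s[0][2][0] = -31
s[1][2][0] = -52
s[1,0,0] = -88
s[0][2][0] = -31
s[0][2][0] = -31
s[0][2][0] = -31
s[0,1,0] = -85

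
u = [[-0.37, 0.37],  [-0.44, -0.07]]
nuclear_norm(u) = 0.92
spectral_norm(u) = 0.61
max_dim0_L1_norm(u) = 0.81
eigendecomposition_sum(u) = [[-0.18+0.14j,0.18+0.11j], [-0.22-0.13j,(-0.04+0.23j)]] + [[-0.18-0.14j, 0.18-0.11j],[-0.22+0.13j, -0.03-0.23j]]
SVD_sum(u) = [[-0.45, 0.2], [-0.34, 0.15]] + [[0.08, 0.17],[-0.1, -0.22]]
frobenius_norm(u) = 0.69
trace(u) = -0.44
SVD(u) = [[-0.80, -0.61], [-0.61, 0.80]] @ diag([0.6149250847713431, 0.3068666487563557]) @ [[0.91, -0.41], [-0.41, -0.91]]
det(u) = 0.19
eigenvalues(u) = [(-0.22+0.37j), (-0.22-0.37j)]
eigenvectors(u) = [[(-0.25+0.63j), -0.25-0.63j],[-0.74+0.00j, (-0.74-0j)]]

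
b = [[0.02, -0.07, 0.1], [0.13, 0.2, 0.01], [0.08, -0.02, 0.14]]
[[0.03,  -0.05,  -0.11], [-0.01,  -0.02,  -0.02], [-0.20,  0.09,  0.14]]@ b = [[-0.01,-0.01,-0.01], [-0.00,-0.0,-0.00], [0.02,0.03,0.00]]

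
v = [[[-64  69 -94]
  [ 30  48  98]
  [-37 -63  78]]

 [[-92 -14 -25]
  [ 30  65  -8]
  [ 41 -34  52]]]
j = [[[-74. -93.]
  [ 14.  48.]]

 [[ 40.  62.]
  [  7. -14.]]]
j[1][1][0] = 7.0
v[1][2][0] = 41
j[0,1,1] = 48.0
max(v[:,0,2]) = -25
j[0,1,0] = 14.0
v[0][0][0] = -64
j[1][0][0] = 40.0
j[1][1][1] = -14.0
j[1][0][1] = 62.0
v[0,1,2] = 98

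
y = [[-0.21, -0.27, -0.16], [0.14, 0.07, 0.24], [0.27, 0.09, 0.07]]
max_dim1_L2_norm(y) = 0.38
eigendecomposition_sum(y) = [[-0.07+0.09j, (-0.09-0.04j), -0.10+0.05j], [0.09-0.06j, (0.07+0.07j), (0.11-0.01j)], [(0.09+0.04j), (-0.01+0.08j), 0.06+0.07j]] + [[(-0.07-0.09j), (-0.09+0.04j), -0.10-0.05j],[(0.09+0.06j), (0.07-0.07j), 0.11+0.01j],[(0.09-0.04j), (-0.01-0.08j), (0.06-0.07j)]] + [[(-0.07-0j), -0.09-0.00j, 0.04-0.00j], [(-0.05-0j), (-0.06-0j), (0.03-0j)], [0.09+0.00j, 0.12+0.00j, -0.05+0.00j]]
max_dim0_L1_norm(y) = 0.62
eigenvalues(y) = [(0.06+0.23j), (0.06-0.23j), (-0.18+0j)]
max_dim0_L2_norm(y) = 0.37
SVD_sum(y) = [[-0.25, -0.19, -0.19], [0.17, 0.13, 0.13], [0.18, 0.14, 0.14]] + [[-0.01,-0.01,0.02], [-0.06,-0.03,0.11], [0.04,0.02,-0.07]] + [[0.05, -0.07, 0.01], [0.02, -0.03, 0.00], [0.05, -0.07, 0.01]]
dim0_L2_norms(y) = [0.37, 0.29, 0.3]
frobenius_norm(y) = 0.56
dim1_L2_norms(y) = [0.38, 0.29, 0.29]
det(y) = -0.01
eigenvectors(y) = [[-0.62+0.00j, -0.62-0.00j, (-0.56+0j)],  [0.54+0.23j, 0.54-0.23j, (-0.38+0j)],  [0.12+0.51j, 0.12-0.51j, 0.73+0.00j]]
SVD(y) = [[-0.70, -0.15, 0.69], [0.49, -0.81, 0.32], [0.51, 0.57, 0.64]] @ diag([0.5199271094591388, 0.15285333928852338, 0.13004482887763105]) @ [[0.68, 0.52, 0.51], [0.47, 0.23, -0.85], [0.56, -0.82, 0.09]]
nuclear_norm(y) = 0.80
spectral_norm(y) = 0.52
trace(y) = -0.07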